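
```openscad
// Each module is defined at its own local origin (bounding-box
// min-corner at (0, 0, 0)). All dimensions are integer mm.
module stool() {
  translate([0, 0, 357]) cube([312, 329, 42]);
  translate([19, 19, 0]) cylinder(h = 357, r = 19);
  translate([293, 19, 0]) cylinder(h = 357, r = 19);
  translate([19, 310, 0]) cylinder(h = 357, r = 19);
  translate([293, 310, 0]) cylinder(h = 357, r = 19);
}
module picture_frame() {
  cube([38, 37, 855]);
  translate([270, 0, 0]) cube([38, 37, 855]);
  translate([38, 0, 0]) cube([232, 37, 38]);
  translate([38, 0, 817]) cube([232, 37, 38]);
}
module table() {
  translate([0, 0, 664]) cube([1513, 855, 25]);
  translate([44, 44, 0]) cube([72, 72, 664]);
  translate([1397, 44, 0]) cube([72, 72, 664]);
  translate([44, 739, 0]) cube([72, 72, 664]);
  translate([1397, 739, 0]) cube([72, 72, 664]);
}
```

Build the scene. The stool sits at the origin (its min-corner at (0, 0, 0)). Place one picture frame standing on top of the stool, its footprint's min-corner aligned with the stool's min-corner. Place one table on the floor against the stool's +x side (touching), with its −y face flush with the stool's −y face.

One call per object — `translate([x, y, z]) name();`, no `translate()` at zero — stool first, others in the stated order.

stool();
translate([0, 0, 399]) picture_frame();
translate([312, 0, 0]) table();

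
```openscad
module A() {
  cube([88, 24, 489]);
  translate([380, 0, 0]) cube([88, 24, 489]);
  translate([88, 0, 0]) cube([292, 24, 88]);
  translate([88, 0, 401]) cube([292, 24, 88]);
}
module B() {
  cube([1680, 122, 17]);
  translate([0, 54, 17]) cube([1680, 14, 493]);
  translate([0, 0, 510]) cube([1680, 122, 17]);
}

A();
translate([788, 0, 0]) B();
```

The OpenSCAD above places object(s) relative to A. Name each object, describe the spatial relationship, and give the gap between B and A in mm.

The I-beam's nearest face is 320 mm from the picture frame's +x face.

A is a picture frame. B is an I-beam. The I-beam is on the floor beside the picture frame on its +x side. The gap between the I-beam and the picture frame is 320 mm.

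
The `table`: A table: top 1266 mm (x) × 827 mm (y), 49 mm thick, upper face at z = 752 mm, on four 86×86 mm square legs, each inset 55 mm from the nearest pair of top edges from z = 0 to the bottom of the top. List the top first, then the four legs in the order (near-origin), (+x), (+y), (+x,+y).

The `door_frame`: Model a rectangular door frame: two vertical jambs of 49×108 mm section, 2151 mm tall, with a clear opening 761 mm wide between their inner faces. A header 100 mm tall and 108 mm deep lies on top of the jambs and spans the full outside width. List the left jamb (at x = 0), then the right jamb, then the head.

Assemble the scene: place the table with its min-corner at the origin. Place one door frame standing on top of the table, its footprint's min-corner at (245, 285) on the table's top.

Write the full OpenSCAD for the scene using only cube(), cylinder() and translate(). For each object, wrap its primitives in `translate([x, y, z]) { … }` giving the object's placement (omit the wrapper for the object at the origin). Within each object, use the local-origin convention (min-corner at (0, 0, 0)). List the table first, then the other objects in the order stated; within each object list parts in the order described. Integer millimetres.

translate([0, 0, 703]) cube([1266, 827, 49]);
translate([55, 55, 0]) cube([86, 86, 703]);
translate([1125, 55, 0]) cube([86, 86, 703]);
translate([55, 686, 0]) cube([86, 86, 703]);
translate([1125, 686, 0]) cube([86, 86, 703]);
translate([245, 285, 752]) {
  cube([49, 108, 2151]);
  translate([810, 0, 0]) cube([49, 108, 2151]);
  translate([0, 0, 2151]) cube([859, 108, 100]);
}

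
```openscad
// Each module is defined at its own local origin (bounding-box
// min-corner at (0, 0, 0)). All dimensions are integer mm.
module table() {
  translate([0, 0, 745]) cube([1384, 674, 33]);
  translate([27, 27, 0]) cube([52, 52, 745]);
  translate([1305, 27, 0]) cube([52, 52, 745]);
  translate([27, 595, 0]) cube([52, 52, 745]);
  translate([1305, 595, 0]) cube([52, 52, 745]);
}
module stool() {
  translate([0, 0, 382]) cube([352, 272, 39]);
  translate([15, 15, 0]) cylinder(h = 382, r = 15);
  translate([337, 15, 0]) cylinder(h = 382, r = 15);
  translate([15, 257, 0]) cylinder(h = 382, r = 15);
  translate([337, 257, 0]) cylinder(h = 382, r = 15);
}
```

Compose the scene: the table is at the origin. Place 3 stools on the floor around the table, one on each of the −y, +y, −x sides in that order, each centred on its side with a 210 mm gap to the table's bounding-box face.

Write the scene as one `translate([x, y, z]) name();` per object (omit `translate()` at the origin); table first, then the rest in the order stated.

table();
translate([516, -482, 0]) stool();
translate([516, 884, 0]) stool();
translate([-562, 201, 0]) stool();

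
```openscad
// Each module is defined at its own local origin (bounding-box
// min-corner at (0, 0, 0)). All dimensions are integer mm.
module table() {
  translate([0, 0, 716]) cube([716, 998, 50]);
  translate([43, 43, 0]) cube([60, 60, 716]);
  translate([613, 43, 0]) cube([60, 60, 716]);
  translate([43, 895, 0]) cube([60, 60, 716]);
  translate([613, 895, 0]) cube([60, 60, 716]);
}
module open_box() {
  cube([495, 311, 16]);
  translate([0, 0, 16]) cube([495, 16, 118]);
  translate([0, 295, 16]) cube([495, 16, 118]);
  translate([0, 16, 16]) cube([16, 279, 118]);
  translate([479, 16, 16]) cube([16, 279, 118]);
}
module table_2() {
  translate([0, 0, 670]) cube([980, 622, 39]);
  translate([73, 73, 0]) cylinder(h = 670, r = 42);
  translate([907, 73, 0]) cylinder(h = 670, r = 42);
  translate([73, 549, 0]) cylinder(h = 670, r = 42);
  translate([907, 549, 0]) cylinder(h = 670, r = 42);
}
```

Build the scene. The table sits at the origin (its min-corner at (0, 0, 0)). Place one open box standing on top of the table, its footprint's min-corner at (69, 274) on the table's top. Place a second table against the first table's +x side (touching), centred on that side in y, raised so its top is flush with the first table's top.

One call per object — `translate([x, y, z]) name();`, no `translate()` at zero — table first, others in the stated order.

table();
translate([69, 274, 766]) open_box();
translate([716, 188, 57]) table_2();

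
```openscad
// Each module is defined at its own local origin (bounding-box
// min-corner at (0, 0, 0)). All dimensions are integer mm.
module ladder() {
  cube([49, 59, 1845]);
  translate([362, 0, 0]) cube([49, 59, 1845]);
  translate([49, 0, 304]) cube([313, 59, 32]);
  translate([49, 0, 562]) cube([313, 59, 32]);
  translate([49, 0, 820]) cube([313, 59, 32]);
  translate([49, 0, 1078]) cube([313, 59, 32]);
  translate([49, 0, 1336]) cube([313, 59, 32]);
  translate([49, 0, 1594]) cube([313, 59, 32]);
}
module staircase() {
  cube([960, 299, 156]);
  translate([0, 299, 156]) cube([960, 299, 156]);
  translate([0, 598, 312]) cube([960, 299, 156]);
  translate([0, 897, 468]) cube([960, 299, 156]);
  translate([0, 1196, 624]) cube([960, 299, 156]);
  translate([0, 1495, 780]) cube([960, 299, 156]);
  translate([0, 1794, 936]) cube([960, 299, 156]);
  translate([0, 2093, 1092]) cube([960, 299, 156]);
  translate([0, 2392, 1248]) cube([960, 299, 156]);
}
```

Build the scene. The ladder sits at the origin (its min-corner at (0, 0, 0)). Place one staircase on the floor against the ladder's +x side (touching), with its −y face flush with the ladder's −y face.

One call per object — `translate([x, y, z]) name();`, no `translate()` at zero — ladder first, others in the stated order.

ladder();
translate([411, 0, 0]) staircase();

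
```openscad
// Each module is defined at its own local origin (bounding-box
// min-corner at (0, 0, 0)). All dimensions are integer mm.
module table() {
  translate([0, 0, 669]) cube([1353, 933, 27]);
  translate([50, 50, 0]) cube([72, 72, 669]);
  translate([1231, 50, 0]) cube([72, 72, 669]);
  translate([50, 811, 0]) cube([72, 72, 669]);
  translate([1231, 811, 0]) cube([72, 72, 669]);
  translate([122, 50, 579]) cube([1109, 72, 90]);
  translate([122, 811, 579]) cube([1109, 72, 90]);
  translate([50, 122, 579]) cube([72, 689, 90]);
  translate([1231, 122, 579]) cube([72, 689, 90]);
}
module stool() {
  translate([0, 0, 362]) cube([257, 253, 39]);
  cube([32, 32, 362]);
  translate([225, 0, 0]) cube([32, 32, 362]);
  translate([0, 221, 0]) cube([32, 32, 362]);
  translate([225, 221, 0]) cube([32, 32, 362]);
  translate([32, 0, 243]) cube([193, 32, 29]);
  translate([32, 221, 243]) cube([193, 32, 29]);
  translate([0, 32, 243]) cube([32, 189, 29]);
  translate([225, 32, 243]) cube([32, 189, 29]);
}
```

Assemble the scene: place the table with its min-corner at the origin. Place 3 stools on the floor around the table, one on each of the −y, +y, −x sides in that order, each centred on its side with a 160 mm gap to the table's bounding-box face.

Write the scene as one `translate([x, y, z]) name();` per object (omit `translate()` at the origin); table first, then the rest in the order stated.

table();
translate([548, -413, 0]) stool();
translate([548, 1093, 0]) stool();
translate([-417, 340, 0]) stool();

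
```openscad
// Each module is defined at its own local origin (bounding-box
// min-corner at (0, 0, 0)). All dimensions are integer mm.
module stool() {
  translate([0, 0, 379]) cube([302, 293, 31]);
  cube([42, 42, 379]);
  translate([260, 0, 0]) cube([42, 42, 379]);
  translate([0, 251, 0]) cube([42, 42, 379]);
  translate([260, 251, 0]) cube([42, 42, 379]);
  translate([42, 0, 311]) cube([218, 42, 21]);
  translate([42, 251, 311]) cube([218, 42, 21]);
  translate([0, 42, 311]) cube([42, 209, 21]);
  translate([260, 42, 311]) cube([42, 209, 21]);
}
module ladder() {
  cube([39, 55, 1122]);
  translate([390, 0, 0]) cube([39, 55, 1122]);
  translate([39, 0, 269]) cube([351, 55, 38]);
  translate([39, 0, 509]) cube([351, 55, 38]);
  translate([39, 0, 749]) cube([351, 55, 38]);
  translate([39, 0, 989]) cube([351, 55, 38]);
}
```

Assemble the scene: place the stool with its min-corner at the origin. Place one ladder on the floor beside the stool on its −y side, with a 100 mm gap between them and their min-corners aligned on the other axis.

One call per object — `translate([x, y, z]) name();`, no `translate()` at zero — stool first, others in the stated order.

stool();
translate([0, -155, 0]) ladder();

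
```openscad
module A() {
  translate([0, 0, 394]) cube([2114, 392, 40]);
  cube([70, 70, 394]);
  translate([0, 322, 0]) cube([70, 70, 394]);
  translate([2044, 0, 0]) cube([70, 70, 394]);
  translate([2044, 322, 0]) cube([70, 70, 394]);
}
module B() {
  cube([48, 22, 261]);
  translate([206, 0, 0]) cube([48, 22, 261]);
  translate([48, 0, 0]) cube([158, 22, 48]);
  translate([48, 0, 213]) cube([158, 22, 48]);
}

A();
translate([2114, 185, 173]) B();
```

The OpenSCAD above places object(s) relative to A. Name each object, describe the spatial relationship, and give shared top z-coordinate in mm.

Both tops at z = 434 mm.

A is a bench. B is a picture frame. The picture frame is beside the bench with their tops flush at z = 434. The shared top z-coordinate is 434 mm.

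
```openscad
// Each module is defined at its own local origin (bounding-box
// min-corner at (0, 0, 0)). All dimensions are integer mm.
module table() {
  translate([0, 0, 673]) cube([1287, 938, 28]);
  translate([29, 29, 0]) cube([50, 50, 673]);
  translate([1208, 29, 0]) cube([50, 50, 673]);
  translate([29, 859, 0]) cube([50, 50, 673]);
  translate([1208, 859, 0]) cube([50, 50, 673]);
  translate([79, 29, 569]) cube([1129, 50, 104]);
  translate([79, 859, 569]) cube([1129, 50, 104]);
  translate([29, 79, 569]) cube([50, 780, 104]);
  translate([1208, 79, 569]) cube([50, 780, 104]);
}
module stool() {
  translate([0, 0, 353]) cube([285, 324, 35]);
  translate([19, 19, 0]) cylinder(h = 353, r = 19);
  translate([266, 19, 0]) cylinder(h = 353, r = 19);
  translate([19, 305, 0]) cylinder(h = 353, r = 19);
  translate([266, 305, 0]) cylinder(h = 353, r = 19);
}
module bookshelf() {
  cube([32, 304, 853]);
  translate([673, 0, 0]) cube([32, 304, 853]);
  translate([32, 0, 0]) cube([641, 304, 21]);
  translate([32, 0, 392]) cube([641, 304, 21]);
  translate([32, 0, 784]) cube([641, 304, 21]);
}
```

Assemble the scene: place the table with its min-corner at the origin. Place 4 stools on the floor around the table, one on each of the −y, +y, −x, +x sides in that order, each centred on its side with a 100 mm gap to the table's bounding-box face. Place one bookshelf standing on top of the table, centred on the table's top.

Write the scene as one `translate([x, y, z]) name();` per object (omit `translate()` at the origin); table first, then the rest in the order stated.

table();
translate([501, -424, 0]) stool();
translate([501, 1038, 0]) stool();
translate([-385, 307, 0]) stool();
translate([1387, 307, 0]) stool();
translate([291, 317, 701]) bookshelf();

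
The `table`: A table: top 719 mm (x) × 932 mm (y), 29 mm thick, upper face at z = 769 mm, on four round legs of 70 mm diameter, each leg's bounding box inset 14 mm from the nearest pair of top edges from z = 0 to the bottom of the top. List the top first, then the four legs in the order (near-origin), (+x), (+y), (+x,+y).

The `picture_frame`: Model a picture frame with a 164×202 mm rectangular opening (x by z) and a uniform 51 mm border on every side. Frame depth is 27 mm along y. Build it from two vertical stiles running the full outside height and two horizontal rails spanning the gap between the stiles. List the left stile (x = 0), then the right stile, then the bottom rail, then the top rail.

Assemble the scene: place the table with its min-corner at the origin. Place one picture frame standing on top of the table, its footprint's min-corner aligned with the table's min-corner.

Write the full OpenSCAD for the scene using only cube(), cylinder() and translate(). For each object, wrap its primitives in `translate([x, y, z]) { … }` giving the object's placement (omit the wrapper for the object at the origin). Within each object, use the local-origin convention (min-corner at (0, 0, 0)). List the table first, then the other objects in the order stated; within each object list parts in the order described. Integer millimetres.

translate([0, 0, 740]) cube([719, 932, 29]);
translate([49, 49, 0]) cylinder(h = 740, r = 35);
translate([670, 49, 0]) cylinder(h = 740, r = 35);
translate([49, 883, 0]) cylinder(h = 740, r = 35);
translate([670, 883, 0]) cylinder(h = 740, r = 35);
translate([0, 0, 769]) {
  cube([51, 27, 304]);
  translate([215, 0, 0]) cube([51, 27, 304]);
  translate([51, 0, 0]) cube([164, 27, 51]);
  translate([51, 0, 253]) cube([164, 27, 51]);
}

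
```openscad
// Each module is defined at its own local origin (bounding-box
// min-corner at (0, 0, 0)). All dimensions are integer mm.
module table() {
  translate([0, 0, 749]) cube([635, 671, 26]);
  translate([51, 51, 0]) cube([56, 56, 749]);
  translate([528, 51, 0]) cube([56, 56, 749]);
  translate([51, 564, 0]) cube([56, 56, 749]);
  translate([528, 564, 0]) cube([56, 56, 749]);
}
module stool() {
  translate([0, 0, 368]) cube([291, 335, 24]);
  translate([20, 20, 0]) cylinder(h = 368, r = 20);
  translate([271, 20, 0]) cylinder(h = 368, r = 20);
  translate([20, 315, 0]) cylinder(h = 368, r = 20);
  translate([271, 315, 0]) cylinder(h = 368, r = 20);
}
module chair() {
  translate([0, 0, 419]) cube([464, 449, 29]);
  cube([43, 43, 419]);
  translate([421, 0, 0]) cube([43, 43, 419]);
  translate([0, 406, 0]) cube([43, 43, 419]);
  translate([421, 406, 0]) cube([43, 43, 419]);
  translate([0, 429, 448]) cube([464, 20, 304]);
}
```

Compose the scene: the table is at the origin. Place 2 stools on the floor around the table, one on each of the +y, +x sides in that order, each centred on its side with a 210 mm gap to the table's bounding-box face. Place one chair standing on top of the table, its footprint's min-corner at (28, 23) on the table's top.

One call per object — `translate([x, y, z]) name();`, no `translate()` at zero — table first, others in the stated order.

table();
translate([172, 881, 0]) stool();
translate([845, 168, 0]) stool();
translate([28, 23, 775]) chair();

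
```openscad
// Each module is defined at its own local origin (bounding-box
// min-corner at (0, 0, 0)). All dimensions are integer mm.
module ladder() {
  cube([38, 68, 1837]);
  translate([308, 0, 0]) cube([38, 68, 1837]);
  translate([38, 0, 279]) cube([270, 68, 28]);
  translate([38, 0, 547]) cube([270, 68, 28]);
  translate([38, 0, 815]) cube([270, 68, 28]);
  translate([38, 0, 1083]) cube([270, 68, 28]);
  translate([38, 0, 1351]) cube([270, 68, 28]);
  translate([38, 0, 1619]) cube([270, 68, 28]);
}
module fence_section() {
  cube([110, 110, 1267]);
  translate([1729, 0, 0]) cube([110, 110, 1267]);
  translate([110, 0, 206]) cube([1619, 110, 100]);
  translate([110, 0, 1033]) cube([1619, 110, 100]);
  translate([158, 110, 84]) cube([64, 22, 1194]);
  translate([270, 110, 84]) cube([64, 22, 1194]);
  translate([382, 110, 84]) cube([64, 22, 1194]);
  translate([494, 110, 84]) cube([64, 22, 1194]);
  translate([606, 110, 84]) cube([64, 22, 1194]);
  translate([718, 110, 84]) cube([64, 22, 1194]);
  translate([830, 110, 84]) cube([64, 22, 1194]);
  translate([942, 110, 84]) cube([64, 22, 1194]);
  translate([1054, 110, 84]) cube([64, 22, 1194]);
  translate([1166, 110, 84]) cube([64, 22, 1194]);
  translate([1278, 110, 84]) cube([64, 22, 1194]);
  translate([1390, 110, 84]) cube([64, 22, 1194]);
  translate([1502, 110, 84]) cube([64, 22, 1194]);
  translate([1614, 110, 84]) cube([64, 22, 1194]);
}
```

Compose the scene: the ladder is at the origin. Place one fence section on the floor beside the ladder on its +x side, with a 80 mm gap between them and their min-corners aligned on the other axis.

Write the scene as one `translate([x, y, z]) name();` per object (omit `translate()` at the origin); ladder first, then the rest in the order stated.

ladder();
translate([426, 0, 0]) fence_section();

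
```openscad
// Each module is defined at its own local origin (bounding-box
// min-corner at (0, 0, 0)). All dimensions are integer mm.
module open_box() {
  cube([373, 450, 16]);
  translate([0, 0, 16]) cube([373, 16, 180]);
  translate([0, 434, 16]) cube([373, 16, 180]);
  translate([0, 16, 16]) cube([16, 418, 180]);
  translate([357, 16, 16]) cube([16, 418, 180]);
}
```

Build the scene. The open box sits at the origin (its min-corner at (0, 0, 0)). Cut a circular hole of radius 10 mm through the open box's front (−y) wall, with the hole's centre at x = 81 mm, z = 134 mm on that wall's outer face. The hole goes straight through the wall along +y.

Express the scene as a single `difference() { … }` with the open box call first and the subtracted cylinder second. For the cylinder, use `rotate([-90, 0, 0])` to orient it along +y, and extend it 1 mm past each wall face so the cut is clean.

difference() {
  open_box();
  translate([81, -1, 134]) rotate([-90, 0, 0]) cylinder(h = 18, r = 10);
}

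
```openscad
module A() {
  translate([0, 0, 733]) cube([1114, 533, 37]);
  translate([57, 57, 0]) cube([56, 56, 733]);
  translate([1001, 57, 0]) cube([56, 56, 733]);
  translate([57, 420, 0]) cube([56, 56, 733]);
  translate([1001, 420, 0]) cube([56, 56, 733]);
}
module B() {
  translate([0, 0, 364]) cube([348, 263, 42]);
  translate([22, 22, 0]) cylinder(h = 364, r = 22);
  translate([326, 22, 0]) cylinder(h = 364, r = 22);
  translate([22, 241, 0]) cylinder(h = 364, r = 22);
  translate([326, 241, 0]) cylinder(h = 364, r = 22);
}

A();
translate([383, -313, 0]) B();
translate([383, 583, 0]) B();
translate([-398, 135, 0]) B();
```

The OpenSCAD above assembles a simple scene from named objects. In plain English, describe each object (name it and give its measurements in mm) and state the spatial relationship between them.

A is a rectangular dining table. The top is 1114×533×37 mm with its upper surface at z = 770 mm. It stands on four 56×56 mm square legs, each inset 57 mm from the nearest pair of top edges, running from the floor to the underside of the top.

B is a four-legged stool. The seat is 348×263 mm, 42 mm thick, top at z = 406 mm. It stands on four round legs, each 44 mm in diameter, from z = 0 to the seat underside, each leg's axis is inset half a diameter from the nearest pair of seat edges (so the leg's bounding box is flush with the corner).

Three stools sit around the table at the −y, +y, −x sides.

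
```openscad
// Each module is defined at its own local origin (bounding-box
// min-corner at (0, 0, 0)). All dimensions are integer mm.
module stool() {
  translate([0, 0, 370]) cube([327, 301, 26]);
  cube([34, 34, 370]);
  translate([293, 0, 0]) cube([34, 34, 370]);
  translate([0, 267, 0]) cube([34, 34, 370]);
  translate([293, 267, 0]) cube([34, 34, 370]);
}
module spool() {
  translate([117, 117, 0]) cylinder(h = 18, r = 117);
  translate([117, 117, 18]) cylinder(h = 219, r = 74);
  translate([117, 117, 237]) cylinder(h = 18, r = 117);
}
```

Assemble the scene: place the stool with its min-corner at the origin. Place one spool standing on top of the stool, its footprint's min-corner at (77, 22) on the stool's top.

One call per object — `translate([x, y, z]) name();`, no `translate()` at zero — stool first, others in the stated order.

stool();
translate([77, 22, 396]) spool();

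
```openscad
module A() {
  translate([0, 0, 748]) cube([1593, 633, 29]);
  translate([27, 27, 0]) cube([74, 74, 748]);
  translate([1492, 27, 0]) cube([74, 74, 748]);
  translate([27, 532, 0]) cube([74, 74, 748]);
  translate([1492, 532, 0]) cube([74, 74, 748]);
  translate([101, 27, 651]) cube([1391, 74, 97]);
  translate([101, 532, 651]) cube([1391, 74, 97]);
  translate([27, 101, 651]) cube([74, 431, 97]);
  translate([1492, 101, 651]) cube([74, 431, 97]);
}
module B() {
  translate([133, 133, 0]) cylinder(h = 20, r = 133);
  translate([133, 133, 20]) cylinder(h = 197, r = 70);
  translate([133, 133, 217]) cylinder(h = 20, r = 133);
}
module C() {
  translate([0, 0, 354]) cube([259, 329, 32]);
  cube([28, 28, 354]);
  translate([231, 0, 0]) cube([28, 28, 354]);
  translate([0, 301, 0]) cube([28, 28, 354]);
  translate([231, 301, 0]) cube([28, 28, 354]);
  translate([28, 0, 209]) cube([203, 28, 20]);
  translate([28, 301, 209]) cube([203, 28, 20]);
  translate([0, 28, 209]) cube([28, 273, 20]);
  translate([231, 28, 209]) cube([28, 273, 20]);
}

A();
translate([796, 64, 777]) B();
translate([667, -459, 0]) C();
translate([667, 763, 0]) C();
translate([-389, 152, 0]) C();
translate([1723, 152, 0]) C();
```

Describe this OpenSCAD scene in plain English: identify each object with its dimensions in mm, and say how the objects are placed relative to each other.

A is a table with a 1593×633 mm rectangular top, 29 mm thick, top surface at z = 777 mm, supported by four 74×74 mm square legs, each inset 27 mm from the nearest pair of top edges, running from the floor. Four apron rails, 74 mm thick and 97 mm tall, run between adjacent legs with their top edges flush with the underside of the top and their outer faces flush with the legs' outer faces.

B is a spool: two coaxial disc flanges of radius 133 mm and thickness 20 mm, joined by a core cylinder of radius 70 mm and height 197 mm. The lower flange rests on z = 0 and the three cylinders share a vertical axis.

C is a four-legged stool. The seat is 259×329 mm, 32 mm thick, top at z = 386 mm. It stands on four square legs, each 28×28 mm in cross-section, from z = 0 to the seat underside, each flush with a corner of the seat. Four stretchers, 28 mm wide and 20 mm tall, connect adjacent legs with their undersides at z = 209 mm, each running between the inner faces of the legs it joins and aligned with the legs' outer faces on the other axis.

The spool is on top of the table. Four stools sit around the table at the −y, +y, −x, +x sides.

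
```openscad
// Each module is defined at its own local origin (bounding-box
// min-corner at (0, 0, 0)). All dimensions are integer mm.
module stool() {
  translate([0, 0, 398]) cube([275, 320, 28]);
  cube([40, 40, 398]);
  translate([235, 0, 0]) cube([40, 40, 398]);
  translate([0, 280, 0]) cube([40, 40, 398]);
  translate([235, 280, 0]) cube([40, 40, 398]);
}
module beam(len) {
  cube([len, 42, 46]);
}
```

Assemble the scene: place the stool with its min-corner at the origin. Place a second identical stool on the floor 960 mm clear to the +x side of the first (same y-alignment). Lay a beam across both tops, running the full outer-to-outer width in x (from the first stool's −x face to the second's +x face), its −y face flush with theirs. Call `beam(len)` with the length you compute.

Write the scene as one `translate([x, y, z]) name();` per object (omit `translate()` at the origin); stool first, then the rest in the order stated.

stool();
translate([1235, 0, 0]) stool();
translate([0, 0, 426]) beam(1510);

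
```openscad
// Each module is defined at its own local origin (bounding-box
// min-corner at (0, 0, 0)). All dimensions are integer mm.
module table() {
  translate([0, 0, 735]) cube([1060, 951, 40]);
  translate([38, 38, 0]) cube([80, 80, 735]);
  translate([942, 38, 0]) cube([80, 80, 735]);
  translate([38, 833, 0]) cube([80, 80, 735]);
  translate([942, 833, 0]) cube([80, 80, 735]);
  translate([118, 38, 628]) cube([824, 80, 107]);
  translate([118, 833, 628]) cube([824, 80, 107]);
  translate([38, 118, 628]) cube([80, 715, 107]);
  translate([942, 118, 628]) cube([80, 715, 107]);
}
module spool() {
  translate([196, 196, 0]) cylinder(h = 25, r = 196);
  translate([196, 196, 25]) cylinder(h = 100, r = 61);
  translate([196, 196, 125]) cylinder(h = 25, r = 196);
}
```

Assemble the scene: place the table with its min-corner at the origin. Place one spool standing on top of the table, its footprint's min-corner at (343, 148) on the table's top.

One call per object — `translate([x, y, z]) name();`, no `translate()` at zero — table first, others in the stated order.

table();
translate([343, 148, 775]) spool();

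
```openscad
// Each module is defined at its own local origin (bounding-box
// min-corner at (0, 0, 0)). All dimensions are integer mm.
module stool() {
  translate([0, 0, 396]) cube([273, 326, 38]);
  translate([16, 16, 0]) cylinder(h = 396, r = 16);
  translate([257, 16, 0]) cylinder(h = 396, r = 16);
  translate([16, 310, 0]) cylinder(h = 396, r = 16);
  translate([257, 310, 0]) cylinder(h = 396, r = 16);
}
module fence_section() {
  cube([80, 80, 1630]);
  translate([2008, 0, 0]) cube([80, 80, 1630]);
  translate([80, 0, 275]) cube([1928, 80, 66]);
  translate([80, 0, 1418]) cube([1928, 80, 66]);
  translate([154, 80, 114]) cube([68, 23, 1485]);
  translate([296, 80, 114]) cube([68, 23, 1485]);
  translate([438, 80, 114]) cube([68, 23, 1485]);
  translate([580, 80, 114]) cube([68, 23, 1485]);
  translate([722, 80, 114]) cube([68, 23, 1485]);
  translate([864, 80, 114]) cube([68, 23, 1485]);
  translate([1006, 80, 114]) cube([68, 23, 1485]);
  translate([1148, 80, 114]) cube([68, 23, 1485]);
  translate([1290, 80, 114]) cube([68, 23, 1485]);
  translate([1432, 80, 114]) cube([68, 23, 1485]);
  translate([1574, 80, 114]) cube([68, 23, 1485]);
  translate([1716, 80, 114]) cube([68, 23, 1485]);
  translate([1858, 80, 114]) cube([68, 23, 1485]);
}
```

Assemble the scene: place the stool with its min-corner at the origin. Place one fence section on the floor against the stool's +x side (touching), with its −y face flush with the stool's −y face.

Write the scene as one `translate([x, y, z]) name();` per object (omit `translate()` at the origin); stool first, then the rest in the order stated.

stool();
translate([273, 0, 0]) fence_section();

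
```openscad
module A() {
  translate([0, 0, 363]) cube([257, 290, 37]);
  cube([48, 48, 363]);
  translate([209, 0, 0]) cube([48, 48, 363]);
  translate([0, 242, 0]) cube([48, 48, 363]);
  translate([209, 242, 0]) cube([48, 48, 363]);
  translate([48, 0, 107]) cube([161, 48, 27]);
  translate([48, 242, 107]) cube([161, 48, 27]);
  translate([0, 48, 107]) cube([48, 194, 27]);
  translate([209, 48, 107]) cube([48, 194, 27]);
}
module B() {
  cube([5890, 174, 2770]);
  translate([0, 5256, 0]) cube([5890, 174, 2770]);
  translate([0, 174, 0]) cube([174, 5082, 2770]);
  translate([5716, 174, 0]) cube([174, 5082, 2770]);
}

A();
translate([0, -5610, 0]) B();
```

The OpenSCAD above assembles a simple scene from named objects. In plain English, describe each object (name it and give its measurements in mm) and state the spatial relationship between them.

A is a four-legged stool. The seat is a 257×290×37 mm slab whose top surface is at z = 400 mm; four square legs, each 48×48 mm in cross-section, run from the floor (z = 0) to the underside of the seat, each flush with a corner of the seat. Four stretchers, 48 mm wide and 27 mm tall, connect adjacent legs with their undersides at z = 107 mm, each running between the inner faces of the legs it joins and aligned with the legs' outer faces on the other axis.

B is the wall frame of a small rectangular building: four walls, each 2770 mm tall and 174 mm thick, enclosing a footprint 5890 mm (x) by 5430 mm (y) outside-to-outside, with no floor or roof. The front and back walls (the −y and +y sides) span the full width; the two side walls fit between them.

The house frame is on the floor beside the stool on its −y side.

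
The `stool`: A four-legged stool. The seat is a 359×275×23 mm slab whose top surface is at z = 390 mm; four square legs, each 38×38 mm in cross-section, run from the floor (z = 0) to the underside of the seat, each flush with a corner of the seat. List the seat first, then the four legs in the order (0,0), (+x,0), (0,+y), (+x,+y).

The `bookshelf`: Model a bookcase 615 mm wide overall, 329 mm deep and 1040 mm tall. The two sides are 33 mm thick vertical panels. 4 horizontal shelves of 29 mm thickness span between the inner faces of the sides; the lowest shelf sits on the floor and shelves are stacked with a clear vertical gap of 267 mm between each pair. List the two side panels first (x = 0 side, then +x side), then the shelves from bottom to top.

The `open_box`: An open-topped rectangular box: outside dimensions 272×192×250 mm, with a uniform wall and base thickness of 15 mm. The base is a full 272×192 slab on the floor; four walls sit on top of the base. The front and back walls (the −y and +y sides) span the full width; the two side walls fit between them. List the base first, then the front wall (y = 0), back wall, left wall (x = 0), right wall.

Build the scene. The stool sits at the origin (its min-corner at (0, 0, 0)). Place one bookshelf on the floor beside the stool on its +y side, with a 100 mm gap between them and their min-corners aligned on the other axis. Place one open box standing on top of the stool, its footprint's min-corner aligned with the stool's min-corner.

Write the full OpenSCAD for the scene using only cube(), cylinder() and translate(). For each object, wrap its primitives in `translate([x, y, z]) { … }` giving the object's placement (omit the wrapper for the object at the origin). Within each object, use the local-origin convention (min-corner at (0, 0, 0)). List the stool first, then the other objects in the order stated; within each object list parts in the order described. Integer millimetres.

translate([0, 0, 367]) cube([359, 275, 23]);
cube([38, 38, 367]);
translate([321, 0, 0]) cube([38, 38, 367]);
translate([0, 237, 0]) cube([38, 38, 367]);
translate([321, 237, 0]) cube([38, 38, 367]);
translate([0, 375, 0]) {
  cube([33, 329, 1040]);
  translate([582, 0, 0]) cube([33, 329, 1040]);
  translate([33, 0, 0]) cube([549, 329, 29]);
  translate([33, 0, 296]) cube([549, 329, 29]);
  translate([33, 0, 592]) cube([549, 329, 29]);
  translate([33, 0, 888]) cube([549, 329, 29]);
}
translate([0, 0, 390]) {
  cube([272, 192, 15]);
  translate([0, 0, 15]) cube([272, 15, 235]);
  translate([0, 177, 15]) cube([272, 15, 235]);
  translate([0, 15, 15]) cube([15, 162, 235]);
  translate([257, 15, 15]) cube([15, 162, 235]);
}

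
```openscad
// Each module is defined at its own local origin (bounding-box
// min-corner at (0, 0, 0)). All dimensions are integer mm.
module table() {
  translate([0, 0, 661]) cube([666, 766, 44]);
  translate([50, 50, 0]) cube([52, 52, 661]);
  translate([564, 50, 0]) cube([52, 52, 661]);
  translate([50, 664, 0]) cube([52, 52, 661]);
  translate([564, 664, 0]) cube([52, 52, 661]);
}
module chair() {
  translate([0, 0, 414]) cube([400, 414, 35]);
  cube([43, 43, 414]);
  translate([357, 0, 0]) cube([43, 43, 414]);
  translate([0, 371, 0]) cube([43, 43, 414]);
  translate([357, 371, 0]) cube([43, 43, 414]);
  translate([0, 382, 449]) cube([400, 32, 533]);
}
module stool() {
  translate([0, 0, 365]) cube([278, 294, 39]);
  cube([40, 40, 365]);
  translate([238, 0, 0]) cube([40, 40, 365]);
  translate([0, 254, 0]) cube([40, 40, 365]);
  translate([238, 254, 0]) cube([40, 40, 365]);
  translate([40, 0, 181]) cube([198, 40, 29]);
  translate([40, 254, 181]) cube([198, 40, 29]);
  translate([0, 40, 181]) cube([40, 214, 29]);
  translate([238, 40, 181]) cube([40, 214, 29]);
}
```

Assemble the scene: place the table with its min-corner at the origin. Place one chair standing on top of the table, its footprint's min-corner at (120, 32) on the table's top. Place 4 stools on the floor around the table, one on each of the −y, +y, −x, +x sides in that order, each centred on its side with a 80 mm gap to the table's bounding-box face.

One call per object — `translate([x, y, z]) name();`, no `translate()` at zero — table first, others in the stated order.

table();
translate([120, 32, 705]) chair();
translate([194, -374, 0]) stool();
translate([194, 846, 0]) stool();
translate([-358, 236, 0]) stool();
translate([746, 236, 0]) stool();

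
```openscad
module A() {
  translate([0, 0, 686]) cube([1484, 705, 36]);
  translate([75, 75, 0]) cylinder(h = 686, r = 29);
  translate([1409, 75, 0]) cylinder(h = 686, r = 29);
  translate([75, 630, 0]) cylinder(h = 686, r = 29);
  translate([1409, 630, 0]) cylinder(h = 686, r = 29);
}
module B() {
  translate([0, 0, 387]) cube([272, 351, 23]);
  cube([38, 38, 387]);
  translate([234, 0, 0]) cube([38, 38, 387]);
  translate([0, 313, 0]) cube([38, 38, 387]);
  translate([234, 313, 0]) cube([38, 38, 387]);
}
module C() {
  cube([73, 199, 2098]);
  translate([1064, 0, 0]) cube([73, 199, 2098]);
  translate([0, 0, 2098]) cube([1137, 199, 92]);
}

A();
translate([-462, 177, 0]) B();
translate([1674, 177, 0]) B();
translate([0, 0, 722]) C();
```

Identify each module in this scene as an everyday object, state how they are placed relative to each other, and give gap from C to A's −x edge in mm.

A is a table. B is a stool. C is a door frame. Two stools sit around the table at the −x, +x sides. The door frame is on top of the table. The gap from the door frame to the table's −x edge is 0 mm.

The door frame's min-x is at 0; the table's min-x is 0; gap = 0 mm.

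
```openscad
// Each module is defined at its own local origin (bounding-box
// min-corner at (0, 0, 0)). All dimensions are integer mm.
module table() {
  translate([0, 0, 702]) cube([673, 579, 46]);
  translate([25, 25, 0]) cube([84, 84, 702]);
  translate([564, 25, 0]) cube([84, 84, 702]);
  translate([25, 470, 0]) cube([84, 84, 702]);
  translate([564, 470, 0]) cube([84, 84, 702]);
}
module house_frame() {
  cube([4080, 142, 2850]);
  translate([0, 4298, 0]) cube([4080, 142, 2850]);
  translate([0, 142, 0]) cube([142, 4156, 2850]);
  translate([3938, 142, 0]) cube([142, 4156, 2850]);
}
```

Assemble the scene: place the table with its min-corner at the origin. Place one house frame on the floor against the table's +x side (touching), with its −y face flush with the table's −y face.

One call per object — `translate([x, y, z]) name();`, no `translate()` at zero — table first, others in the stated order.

table();
translate([673, 0, 0]) house_frame();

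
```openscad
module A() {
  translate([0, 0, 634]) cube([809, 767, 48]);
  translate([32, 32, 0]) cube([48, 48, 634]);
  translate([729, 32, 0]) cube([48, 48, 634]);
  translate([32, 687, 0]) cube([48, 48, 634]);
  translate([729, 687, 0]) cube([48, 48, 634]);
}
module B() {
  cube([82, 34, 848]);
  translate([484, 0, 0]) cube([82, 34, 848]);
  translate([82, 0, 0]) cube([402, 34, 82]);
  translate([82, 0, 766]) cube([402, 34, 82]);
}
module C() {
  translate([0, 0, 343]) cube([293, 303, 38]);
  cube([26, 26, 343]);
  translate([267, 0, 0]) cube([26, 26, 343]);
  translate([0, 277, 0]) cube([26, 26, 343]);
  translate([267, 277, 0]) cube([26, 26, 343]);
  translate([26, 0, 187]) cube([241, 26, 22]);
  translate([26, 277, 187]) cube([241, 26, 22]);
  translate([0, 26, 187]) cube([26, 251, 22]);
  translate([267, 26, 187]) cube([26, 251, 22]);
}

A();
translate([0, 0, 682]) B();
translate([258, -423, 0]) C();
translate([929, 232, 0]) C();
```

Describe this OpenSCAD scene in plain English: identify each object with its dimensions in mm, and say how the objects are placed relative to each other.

A is a table: top 809 mm (x) × 767 mm (y), 48 mm thick, upper face at z = 682 mm, on four 48×48 mm square legs, each inset 32 mm from the nearest pair of top edges, running from z = 0 to the bottom of the top.

B is a rectangular picture frame lying in the x–z plane (depth along y). The opening is 402 mm wide (x) by 684 mm tall (z), surrounded by a border 82 mm wide on all four sides. The frame is 34 mm deep and is made of two full-height vertical stiles with two horizontal rails fitted between them.

C is a four-legged stool. The seat is a 293×303×38 mm slab whose top surface is at z = 381 mm; four square legs, each 26×26 mm in cross-section, run from the floor (z = 0) to the underside of the seat, each flush with a corner of the seat. Four stretchers, 26 mm wide and 22 mm tall, connect adjacent legs with their undersides at z = 187 mm, each running between the inner faces of the legs it joins and aligned with the legs' outer faces on the other axis.

The picture frame is on top of the table. Two stools sit around the table at the −y, +x sides.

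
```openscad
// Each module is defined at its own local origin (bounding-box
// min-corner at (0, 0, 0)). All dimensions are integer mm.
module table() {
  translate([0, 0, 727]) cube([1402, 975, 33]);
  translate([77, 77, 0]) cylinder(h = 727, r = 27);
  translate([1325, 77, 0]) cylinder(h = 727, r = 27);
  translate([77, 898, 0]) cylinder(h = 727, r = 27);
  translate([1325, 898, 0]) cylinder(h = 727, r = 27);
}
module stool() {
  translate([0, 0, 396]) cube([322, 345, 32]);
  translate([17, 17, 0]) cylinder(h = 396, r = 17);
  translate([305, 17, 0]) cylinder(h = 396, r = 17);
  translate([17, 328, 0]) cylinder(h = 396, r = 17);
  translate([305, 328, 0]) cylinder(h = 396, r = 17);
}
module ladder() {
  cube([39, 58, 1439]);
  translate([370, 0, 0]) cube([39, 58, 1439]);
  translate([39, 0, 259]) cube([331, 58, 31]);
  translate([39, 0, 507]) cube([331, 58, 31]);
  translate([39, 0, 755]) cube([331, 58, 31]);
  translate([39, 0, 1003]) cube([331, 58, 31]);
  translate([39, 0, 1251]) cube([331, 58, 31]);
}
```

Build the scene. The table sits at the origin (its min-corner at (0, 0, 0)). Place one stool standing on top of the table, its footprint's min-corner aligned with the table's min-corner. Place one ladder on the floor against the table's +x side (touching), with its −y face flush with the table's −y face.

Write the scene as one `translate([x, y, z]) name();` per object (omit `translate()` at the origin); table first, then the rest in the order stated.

table();
translate([0, 0, 760]) stool();
translate([1402, 0, 0]) ladder();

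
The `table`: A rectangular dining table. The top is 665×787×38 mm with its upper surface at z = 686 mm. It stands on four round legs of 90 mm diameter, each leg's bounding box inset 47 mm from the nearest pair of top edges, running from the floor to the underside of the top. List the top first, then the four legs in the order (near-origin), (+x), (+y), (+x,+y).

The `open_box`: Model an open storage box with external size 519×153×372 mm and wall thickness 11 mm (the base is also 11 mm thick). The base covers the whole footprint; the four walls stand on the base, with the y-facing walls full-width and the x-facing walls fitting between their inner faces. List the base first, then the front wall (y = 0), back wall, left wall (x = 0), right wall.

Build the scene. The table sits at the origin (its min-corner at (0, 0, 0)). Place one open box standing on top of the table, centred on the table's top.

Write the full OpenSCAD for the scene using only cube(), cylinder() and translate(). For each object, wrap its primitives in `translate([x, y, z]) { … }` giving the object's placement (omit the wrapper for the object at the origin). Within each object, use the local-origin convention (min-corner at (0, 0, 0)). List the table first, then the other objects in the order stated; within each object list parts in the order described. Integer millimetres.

translate([0, 0, 648]) cube([665, 787, 38]);
translate([92, 92, 0]) cylinder(h = 648, r = 45);
translate([573, 92, 0]) cylinder(h = 648, r = 45);
translate([92, 695, 0]) cylinder(h = 648, r = 45);
translate([573, 695, 0]) cylinder(h = 648, r = 45);
translate([73, 317, 686]) {
  cube([519, 153, 11]);
  translate([0, 0, 11]) cube([519, 11, 361]);
  translate([0, 142, 11]) cube([519, 11, 361]);
  translate([0, 11, 11]) cube([11, 131, 361]);
  translate([508, 11, 11]) cube([11, 131, 361]);
}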